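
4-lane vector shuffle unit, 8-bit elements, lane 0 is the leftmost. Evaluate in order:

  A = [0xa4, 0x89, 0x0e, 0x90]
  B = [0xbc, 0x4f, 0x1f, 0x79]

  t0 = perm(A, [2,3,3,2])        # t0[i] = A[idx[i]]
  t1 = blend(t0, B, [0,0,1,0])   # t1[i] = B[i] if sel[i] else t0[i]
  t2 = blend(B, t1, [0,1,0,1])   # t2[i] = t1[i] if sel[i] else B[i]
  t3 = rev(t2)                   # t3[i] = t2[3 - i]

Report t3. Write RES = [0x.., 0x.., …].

→ t0 |0e|90|90|0e|
→ t1 |0e|90|1f|0e|
→ t2 |bc|90|1f|0e|
→ t3 |0e|1f|90|bc|

RES = [0x0e, 0x1f, 0x90, 0xbc]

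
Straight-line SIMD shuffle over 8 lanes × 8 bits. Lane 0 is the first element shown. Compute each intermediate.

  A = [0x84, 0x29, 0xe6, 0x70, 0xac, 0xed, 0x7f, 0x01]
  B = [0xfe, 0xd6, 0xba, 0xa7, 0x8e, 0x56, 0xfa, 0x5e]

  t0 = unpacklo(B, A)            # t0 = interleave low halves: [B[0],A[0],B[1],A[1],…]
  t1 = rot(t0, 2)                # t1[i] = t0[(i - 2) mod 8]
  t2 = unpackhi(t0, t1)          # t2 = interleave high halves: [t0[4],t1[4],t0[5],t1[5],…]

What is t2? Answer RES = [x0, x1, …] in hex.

RES = [0xba, 0xd6, 0xe6, 0x29, 0xa7, 0xba, 0x70, 0xe6]

→ t0 |fe|84|d6|29|ba|e6|a7|70|
→ t1 |a7|70|fe|84|d6|29|ba|e6|
→ t2 |ba|d6|e6|29|a7|ba|70|e6|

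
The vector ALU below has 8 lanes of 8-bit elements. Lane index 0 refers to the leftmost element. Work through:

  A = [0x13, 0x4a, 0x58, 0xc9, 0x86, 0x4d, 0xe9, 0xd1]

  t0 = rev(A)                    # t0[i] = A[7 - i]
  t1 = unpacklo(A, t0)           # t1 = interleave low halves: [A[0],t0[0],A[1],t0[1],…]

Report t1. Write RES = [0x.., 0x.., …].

RES = [ 0x13  0xd1  0x4a  0xe9  0x58  0x4d  0xc9  0x86 ]

  t0: d1 e9 4d 86 c9 58 4a 13
  t1: 13 d1 4a e9 58 4d c9 86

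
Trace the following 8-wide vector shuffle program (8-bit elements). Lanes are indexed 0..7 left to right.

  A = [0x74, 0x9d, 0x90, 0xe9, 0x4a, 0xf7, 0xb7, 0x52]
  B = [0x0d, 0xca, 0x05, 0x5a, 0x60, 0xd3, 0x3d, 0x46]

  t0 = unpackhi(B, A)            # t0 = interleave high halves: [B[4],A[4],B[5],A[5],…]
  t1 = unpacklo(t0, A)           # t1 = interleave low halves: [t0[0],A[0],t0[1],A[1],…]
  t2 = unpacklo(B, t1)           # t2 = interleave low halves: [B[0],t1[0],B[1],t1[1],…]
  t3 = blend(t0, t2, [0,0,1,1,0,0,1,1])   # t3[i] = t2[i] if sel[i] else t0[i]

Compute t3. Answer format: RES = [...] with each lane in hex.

RES = [0x60, 0x4a, 0xca, 0x74, 0x3d, 0xb7, 0x5a, 0x9d]

t0 = [0x60, 0x4a, 0xd3, 0xf7, 0x3d, 0xb7, 0x46, 0x52]
t1 = [0x60, 0x74, 0x4a, 0x9d, 0xd3, 0x90, 0xf7, 0xe9]
t2 = [0x0d, 0x60, 0xca, 0x74, 0x05, 0x4a, 0x5a, 0x9d]
t3 = [0x60, 0x4a, 0xca, 0x74, 0x3d, 0xb7, 0x5a, 0x9d]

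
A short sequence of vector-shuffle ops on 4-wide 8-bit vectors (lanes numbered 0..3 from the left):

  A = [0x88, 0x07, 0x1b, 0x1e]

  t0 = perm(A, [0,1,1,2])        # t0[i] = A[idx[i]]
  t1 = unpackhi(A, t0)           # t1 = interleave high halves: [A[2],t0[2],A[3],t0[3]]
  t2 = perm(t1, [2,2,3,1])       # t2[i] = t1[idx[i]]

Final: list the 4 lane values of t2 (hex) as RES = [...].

  t0: 88 07 07 1b
  t1: 1b 07 1e 1b
  t2: 1e 1e 1b 07

RES = [ 0x1e  0x1e  0x1b  0x07 ]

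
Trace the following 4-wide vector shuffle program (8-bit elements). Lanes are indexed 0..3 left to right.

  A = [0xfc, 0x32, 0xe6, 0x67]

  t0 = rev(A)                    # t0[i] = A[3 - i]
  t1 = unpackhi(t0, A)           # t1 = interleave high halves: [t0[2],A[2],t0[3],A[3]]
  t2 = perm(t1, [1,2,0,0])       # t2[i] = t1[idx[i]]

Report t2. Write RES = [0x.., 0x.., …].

RES = [0xe6, 0xfc, 0x32, 0x32]

→ t0 |67|e6|32|fc|
→ t1 |32|e6|fc|67|
→ t2 |e6|fc|32|32|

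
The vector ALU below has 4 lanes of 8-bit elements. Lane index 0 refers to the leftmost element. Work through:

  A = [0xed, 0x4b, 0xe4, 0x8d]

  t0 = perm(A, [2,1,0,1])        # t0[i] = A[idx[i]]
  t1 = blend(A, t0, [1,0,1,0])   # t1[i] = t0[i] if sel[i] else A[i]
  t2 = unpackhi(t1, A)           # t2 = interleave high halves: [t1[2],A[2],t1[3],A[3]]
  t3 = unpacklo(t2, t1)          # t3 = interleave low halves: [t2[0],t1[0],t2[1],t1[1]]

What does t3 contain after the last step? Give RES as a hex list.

  t0: e4 4b ed 4b
  t1: e4 4b ed 8d
  t2: ed e4 8d 8d
  t3: ed e4 e4 4b

RES = [ 0xed  0xe4  0xe4  0x4b ]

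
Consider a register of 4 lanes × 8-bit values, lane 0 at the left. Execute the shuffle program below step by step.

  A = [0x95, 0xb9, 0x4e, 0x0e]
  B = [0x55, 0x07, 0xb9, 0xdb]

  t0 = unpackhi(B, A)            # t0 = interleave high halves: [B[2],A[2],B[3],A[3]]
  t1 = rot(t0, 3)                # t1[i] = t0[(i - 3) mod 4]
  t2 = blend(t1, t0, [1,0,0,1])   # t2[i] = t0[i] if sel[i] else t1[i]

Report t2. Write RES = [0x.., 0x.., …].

→ t0 |b9|4e|db|0e|
→ t1 |4e|db|0e|b9|
→ t2 |b9|db|0e|0e|

RES = [ 0xb9  0xdb  0x0e  0x0e ]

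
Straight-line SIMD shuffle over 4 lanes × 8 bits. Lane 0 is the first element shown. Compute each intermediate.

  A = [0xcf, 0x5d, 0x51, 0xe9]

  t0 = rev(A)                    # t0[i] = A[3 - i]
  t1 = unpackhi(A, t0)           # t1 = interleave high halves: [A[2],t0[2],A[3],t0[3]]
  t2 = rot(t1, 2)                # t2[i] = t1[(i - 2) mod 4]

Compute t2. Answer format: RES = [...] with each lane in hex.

RES = [ 0xe9  0xcf  0x51  0x5d ]

t0 = [0xe9, 0x51, 0x5d, 0xcf]
t1 = [0x51, 0x5d, 0xe9, 0xcf]
t2 = [0xe9, 0xcf, 0x51, 0x5d]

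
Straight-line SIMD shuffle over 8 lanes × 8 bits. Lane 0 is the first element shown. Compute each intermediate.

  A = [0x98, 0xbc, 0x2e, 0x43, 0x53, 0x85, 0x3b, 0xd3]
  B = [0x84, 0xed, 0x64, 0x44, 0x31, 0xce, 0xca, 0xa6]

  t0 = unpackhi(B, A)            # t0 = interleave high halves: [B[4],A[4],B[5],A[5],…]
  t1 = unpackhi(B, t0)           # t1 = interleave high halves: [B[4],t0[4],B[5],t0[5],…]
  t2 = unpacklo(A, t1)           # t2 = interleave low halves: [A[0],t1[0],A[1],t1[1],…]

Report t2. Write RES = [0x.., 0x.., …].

t0 = [0x31, 0x53, 0xce, 0x85, 0xca, 0x3b, 0xa6, 0xd3]
t1 = [0x31, 0xca, 0xce, 0x3b, 0xca, 0xa6, 0xa6, 0xd3]
t2 = [0x98, 0x31, 0xbc, 0xca, 0x2e, 0xce, 0x43, 0x3b]

RES = [ 0x98  0x31  0xbc  0xca  0x2e  0xce  0x43  0x3b ]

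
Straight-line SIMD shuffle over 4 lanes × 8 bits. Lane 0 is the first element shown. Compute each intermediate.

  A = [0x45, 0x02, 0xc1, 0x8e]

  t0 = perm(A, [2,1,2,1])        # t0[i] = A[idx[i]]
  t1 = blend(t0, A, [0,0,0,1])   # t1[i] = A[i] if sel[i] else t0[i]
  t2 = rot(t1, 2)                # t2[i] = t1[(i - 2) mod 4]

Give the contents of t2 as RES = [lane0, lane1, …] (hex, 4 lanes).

t0 = [0xc1, 0x02, 0xc1, 0x02]
t1 = [0xc1, 0x02, 0xc1, 0x8e]
t2 = [0xc1, 0x8e, 0xc1, 0x02]

RES = [0xc1, 0x8e, 0xc1, 0x02]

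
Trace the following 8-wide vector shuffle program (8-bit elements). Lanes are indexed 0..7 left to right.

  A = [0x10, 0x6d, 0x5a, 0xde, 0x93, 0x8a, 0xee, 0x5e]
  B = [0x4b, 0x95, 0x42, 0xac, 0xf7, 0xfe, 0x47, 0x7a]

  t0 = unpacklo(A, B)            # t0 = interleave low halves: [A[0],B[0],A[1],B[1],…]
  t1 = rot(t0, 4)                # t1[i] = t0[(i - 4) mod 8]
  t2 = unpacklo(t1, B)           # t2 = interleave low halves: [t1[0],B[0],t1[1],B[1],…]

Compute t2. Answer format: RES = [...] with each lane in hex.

→ t0 |10|4b|6d|95|5a|42|de|ac|
→ t1 |5a|42|de|ac|10|4b|6d|95|
→ t2 |5a|4b|42|95|de|42|ac|ac|

RES = [ 0x5a  0x4b  0x42  0x95  0xde  0x42  0xac  0xac ]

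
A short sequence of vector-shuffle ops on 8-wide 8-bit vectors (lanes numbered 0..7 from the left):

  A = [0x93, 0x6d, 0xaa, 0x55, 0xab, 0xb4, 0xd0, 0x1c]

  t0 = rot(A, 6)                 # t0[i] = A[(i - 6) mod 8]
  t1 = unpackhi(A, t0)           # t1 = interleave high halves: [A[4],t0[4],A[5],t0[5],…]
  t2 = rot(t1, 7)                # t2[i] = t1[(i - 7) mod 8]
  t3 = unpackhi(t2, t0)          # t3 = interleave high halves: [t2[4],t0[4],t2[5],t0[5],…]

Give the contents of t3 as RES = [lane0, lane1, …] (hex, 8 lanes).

  t0: aa 55 ab b4 d0 1c 93 6d
  t1: ab d0 b4 1c d0 93 1c 6d
  t2: d0 b4 1c d0 93 1c 6d ab
  t3: 93 d0 1c 1c 6d 93 ab 6d

RES = [0x93, 0xd0, 0x1c, 0x1c, 0x6d, 0x93, 0xab, 0x6d]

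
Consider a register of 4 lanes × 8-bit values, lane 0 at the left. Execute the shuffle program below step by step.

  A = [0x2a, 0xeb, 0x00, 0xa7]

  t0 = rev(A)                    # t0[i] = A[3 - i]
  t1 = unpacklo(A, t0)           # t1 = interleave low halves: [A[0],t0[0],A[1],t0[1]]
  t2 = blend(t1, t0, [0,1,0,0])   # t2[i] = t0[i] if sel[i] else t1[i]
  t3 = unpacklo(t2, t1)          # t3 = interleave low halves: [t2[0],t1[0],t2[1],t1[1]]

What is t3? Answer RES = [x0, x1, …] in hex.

RES = [ 0x2a  0x2a  0x00  0xa7 ]

t0 = [0xa7, 0x00, 0xeb, 0x2a]
t1 = [0x2a, 0xa7, 0xeb, 0x00]
t2 = [0x2a, 0x00, 0xeb, 0x00]
t3 = [0x2a, 0x2a, 0x00, 0xa7]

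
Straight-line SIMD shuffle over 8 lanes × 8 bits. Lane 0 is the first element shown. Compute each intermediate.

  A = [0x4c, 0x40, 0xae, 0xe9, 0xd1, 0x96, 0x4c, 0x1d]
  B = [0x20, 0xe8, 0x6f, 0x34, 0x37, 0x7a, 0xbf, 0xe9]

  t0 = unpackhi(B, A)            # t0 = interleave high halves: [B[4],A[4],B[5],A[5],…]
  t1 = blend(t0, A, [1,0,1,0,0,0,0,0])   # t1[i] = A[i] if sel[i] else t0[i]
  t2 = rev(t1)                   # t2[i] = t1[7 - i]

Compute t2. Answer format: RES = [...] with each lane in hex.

t0 = [0x37, 0xd1, 0x7a, 0x96, 0xbf, 0x4c, 0xe9, 0x1d]
t1 = [0x4c, 0xd1, 0xae, 0x96, 0xbf, 0x4c, 0xe9, 0x1d]
t2 = [0x1d, 0xe9, 0x4c, 0xbf, 0x96, 0xae, 0xd1, 0x4c]

RES = [ 0x1d  0xe9  0x4c  0xbf  0x96  0xae  0xd1  0x4c ]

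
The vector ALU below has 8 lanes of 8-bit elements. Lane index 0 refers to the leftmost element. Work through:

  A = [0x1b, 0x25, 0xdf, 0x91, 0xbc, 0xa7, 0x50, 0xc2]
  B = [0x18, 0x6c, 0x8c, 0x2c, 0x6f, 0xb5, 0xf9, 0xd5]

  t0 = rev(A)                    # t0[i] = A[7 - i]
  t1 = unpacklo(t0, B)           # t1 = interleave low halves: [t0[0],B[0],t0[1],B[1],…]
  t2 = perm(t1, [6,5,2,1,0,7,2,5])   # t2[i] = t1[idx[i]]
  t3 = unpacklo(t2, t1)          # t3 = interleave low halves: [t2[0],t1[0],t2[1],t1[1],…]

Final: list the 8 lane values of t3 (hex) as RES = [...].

RES = [0xbc, 0xc2, 0x8c, 0x18, 0x50, 0x50, 0x18, 0x6c]

t0 = [0xc2, 0x50, 0xa7, 0xbc, 0x91, 0xdf, 0x25, 0x1b]
t1 = [0xc2, 0x18, 0x50, 0x6c, 0xa7, 0x8c, 0xbc, 0x2c]
t2 = [0xbc, 0x8c, 0x50, 0x18, 0xc2, 0x2c, 0x50, 0x8c]
t3 = [0xbc, 0xc2, 0x8c, 0x18, 0x50, 0x50, 0x18, 0x6c]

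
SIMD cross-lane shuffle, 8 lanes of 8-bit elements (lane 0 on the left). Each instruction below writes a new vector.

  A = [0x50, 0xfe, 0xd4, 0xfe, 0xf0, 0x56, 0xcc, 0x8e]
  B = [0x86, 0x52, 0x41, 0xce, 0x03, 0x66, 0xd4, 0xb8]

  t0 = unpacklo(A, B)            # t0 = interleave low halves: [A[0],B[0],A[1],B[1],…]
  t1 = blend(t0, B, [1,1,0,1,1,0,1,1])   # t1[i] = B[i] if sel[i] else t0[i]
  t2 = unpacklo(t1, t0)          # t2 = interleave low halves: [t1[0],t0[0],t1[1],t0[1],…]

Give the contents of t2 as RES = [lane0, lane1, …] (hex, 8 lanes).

  t0: 50 86 fe 52 d4 41 fe ce
  t1: 86 52 fe ce 03 41 d4 b8
  t2: 86 50 52 86 fe fe ce 52

RES = [ 0x86  0x50  0x52  0x86  0xfe  0xfe  0xce  0x52 ]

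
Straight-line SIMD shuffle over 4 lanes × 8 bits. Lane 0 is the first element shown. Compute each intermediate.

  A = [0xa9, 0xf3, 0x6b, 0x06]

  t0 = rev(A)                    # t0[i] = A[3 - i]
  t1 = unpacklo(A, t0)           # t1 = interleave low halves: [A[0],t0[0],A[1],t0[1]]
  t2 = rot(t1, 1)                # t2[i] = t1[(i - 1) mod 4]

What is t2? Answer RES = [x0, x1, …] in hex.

RES = [ 0x6b  0xa9  0x06  0xf3 ]

→ t0 |06|6b|f3|a9|
→ t1 |a9|06|f3|6b|
→ t2 |6b|a9|06|f3|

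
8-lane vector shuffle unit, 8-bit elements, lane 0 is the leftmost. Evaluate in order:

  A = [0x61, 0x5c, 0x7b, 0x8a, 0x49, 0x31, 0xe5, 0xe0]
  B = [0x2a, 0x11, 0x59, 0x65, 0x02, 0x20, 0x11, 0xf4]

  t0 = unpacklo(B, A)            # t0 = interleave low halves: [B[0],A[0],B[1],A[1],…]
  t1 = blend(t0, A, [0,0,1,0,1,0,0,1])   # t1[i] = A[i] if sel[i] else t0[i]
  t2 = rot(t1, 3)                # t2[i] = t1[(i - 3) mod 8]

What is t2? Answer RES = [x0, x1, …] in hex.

RES = [0x7b, 0x65, 0xe0, 0x2a, 0x61, 0x7b, 0x5c, 0x49]

  t0: 2a 61 11 5c 59 7b 65 8a
  t1: 2a 61 7b 5c 49 7b 65 e0
  t2: 7b 65 e0 2a 61 7b 5c 49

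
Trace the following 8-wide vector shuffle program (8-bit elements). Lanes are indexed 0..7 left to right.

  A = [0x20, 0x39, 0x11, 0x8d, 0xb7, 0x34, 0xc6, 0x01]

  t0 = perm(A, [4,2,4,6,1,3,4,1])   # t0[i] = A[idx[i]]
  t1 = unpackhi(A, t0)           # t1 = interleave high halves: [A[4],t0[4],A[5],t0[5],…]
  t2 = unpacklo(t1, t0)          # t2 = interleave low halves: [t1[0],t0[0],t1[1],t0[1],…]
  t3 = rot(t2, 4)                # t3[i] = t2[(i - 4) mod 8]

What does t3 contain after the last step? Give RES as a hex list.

RES = [ 0x34  0xb7  0x8d  0xc6  0xb7  0xb7  0x39  0x11 ]

t0 = [0xb7, 0x11, 0xb7, 0xc6, 0x39, 0x8d, 0xb7, 0x39]
t1 = [0xb7, 0x39, 0x34, 0x8d, 0xc6, 0xb7, 0x01, 0x39]
t2 = [0xb7, 0xb7, 0x39, 0x11, 0x34, 0xb7, 0x8d, 0xc6]
t3 = [0x34, 0xb7, 0x8d, 0xc6, 0xb7, 0xb7, 0x39, 0x11]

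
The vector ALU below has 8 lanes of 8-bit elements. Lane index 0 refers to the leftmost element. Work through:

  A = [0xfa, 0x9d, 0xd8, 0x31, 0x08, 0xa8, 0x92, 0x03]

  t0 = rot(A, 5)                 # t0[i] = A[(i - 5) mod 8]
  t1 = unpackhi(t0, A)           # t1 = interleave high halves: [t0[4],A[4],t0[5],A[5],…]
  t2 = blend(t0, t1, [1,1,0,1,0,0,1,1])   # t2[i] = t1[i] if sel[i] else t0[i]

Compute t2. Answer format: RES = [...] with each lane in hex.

  t0: 31 08 a8 92 03 fa 9d d8
  t1: 03 08 fa a8 9d 92 d8 03
  t2: 03 08 a8 a8 03 fa d8 03

RES = [ 0x03  0x08  0xa8  0xa8  0x03  0xfa  0xd8  0x03 ]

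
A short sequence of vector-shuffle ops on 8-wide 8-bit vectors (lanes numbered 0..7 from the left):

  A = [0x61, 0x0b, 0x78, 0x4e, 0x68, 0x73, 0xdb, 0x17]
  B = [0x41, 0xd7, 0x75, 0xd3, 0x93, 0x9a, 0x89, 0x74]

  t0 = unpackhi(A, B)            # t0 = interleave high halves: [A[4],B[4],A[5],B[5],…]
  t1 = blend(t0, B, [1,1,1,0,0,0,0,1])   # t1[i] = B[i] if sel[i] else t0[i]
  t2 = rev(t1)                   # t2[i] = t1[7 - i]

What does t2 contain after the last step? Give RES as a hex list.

→ t0 |68|93|73|9a|db|89|17|74|
→ t1 |41|d7|75|9a|db|89|17|74|
→ t2 |74|17|89|db|9a|75|d7|41|

RES = [ 0x74  0x17  0x89  0xdb  0x9a  0x75  0xd7  0x41 ]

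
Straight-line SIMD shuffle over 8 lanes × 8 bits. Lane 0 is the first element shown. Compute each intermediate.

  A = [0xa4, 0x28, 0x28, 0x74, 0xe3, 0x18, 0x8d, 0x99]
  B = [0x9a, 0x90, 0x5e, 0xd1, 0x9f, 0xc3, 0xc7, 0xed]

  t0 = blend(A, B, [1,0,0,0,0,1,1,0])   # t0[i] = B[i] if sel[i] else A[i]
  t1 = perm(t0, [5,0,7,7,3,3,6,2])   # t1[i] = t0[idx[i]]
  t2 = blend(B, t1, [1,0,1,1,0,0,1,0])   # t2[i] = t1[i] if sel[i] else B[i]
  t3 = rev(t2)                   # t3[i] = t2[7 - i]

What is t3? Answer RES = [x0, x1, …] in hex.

t0 = [0x9a, 0x28, 0x28, 0x74, 0xe3, 0xc3, 0xc7, 0x99]
t1 = [0xc3, 0x9a, 0x99, 0x99, 0x74, 0x74, 0xc7, 0x28]
t2 = [0xc3, 0x90, 0x99, 0x99, 0x9f, 0xc3, 0xc7, 0xed]
t3 = [0xed, 0xc7, 0xc3, 0x9f, 0x99, 0x99, 0x90, 0xc3]

RES = [ 0xed  0xc7  0xc3  0x9f  0x99  0x99  0x90  0xc3 ]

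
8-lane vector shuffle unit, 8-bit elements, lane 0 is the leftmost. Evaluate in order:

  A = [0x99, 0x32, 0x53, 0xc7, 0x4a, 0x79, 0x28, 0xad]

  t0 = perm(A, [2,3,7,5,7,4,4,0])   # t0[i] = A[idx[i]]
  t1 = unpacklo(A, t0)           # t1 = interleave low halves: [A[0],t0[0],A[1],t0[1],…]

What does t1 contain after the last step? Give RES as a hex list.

RES = [0x99, 0x53, 0x32, 0xc7, 0x53, 0xad, 0xc7, 0x79]

→ t0 |53|c7|ad|79|ad|4a|4a|99|
→ t1 |99|53|32|c7|53|ad|c7|79|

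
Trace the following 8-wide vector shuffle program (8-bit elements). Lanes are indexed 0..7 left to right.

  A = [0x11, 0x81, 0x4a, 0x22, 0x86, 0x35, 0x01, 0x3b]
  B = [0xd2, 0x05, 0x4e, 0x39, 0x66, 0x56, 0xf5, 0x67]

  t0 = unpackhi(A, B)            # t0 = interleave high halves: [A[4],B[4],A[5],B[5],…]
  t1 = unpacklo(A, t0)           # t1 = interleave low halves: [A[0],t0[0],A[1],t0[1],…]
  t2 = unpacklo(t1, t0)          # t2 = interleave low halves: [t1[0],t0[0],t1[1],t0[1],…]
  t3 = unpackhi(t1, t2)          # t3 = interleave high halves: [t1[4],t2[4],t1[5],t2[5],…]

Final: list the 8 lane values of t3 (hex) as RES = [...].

→ t0 |86|66|35|56|01|f5|3b|67|
→ t1 |11|86|81|66|4a|35|22|56|
→ t2 |11|86|86|66|81|35|66|56|
→ t3 |4a|81|35|35|22|66|56|56|

RES = [ 0x4a  0x81  0x35  0x35  0x22  0x66  0x56  0x56 ]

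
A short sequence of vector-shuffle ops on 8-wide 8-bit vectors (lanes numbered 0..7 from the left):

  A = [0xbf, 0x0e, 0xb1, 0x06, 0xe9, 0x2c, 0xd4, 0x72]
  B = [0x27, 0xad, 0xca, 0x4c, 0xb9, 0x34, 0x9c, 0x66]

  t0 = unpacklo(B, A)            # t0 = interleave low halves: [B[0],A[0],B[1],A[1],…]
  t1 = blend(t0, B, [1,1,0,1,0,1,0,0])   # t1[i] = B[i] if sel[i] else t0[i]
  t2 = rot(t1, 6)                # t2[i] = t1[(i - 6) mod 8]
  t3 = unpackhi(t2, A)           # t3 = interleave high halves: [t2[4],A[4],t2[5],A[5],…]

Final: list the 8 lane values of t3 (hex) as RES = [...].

t0 = [0x27, 0xbf, 0xad, 0x0e, 0xca, 0xb1, 0x4c, 0x06]
t1 = [0x27, 0xad, 0xad, 0x4c, 0xca, 0x34, 0x4c, 0x06]
t2 = [0xad, 0x4c, 0xca, 0x34, 0x4c, 0x06, 0x27, 0xad]
t3 = [0x4c, 0xe9, 0x06, 0x2c, 0x27, 0xd4, 0xad, 0x72]

RES = [0x4c, 0xe9, 0x06, 0x2c, 0x27, 0xd4, 0xad, 0x72]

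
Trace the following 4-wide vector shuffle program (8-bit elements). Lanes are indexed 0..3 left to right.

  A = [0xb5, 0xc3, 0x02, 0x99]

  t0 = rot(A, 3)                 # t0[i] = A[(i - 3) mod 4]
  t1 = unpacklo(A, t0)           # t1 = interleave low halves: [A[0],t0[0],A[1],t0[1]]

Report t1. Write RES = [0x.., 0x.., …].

t0 = [0xc3, 0x02, 0x99, 0xb5]
t1 = [0xb5, 0xc3, 0xc3, 0x02]

RES = [0xb5, 0xc3, 0xc3, 0x02]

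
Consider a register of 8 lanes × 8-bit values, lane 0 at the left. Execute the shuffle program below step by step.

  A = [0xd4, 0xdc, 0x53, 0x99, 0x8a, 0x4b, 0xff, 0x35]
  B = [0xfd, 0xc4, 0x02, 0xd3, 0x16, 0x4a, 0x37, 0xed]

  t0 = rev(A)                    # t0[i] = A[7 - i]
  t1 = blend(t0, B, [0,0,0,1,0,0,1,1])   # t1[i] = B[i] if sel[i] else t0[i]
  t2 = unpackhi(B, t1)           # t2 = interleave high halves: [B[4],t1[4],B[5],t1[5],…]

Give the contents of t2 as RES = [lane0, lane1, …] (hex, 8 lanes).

→ t0 |35|ff|4b|8a|99|53|dc|d4|
→ t1 |35|ff|4b|d3|99|53|37|ed|
→ t2 |16|99|4a|53|37|37|ed|ed|

RES = [0x16, 0x99, 0x4a, 0x53, 0x37, 0x37, 0xed, 0xed]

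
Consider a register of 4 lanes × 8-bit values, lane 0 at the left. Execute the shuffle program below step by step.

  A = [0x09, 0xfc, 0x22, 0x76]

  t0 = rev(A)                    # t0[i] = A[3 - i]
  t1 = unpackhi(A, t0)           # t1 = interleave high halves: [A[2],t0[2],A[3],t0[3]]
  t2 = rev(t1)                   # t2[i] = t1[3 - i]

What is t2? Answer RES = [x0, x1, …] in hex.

t0 = [0x76, 0x22, 0xfc, 0x09]
t1 = [0x22, 0xfc, 0x76, 0x09]
t2 = [0x09, 0x76, 0xfc, 0x22]

RES = [ 0x09  0x76  0xfc  0x22 ]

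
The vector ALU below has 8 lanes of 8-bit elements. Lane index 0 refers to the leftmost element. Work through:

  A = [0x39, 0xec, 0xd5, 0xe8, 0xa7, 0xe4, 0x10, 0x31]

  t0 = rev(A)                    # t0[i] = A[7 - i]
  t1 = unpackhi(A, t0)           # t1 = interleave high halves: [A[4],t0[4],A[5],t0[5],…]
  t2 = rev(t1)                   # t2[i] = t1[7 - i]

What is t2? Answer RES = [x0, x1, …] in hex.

RES = [ 0x39  0x31  0xec  0x10  0xd5  0xe4  0xe8  0xa7 ]

  t0: 31 10 e4 a7 e8 d5 ec 39
  t1: a7 e8 e4 d5 10 ec 31 39
  t2: 39 31 ec 10 d5 e4 e8 a7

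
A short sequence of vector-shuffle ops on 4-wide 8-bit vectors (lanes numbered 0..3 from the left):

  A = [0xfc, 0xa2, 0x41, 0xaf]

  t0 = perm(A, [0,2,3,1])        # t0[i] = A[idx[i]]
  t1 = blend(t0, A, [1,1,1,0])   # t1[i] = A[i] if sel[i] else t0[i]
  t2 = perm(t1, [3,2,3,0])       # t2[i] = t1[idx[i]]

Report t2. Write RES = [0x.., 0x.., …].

RES = [ 0xa2  0x41  0xa2  0xfc ]

→ t0 |fc|41|af|a2|
→ t1 |fc|a2|41|a2|
→ t2 |a2|41|a2|fc|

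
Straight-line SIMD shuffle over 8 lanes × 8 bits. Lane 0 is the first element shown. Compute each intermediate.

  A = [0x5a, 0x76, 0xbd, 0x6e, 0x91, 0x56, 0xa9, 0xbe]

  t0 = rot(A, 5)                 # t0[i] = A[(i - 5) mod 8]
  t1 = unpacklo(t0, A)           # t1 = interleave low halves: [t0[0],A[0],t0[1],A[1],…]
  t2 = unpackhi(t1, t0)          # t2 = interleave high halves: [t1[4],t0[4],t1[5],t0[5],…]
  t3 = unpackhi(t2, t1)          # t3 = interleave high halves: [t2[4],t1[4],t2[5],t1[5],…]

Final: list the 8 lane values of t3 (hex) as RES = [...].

RES = [0xa9, 0x56, 0x76, 0xbd, 0x6e, 0xa9, 0xbd, 0x6e]

t0 = [0x6e, 0x91, 0x56, 0xa9, 0xbe, 0x5a, 0x76, 0xbd]
t1 = [0x6e, 0x5a, 0x91, 0x76, 0x56, 0xbd, 0xa9, 0x6e]
t2 = [0x56, 0xbe, 0xbd, 0x5a, 0xa9, 0x76, 0x6e, 0xbd]
t3 = [0xa9, 0x56, 0x76, 0xbd, 0x6e, 0xa9, 0xbd, 0x6e]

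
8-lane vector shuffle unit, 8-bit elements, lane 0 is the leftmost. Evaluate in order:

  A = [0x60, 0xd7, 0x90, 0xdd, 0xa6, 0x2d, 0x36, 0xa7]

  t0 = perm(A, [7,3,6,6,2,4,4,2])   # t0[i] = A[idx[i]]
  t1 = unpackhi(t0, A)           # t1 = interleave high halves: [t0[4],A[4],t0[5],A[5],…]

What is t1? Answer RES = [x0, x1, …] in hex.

  t0: a7 dd 36 36 90 a6 a6 90
  t1: 90 a6 a6 2d a6 36 90 a7

RES = [ 0x90  0xa6  0xa6  0x2d  0xa6  0x36  0x90  0xa7 ]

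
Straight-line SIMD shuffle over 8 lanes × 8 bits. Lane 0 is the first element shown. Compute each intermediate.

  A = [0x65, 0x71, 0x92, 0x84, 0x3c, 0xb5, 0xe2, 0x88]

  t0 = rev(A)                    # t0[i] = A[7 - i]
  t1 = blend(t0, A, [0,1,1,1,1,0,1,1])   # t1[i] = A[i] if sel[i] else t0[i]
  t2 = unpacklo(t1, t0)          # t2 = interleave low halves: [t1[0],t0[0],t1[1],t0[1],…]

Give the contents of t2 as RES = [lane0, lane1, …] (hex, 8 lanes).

  t0: 88 e2 b5 3c 84 92 71 65
  t1: 88 71 92 84 3c 92 e2 88
  t2: 88 88 71 e2 92 b5 84 3c

RES = [ 0x88  0x88  0x71  0xe2  0x92  0xb5  0x84  0x3c ]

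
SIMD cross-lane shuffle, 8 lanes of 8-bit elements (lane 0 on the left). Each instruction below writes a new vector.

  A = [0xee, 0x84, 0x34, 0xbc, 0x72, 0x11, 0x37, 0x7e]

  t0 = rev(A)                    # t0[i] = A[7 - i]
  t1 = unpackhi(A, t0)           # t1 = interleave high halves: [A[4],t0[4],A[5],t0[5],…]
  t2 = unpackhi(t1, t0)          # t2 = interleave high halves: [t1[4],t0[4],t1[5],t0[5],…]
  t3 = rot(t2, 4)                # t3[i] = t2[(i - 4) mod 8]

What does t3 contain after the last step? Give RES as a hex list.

RES = [ 0x7e  0x84  0xee  0xee  0x37  0xbc  0x84  0x34 ]

→ t0 |7e|37|11|72|bc|34|84|ee|
→ t1 |72|bc|11|34|37|84|7e|ee|
→ t2 |37|bc|84|34|7e|84|ee|ee|
→ t3 |7e|84|ee|ee|37|bc|84|34|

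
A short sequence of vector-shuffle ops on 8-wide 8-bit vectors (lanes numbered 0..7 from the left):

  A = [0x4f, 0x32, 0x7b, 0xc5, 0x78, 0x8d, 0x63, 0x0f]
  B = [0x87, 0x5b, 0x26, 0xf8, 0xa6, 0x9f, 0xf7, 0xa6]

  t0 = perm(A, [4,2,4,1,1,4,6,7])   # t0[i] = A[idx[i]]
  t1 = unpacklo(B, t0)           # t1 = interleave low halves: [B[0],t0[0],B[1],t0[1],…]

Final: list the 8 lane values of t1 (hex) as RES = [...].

RES = [0x87, 0x78, 0x5b, 0x7b, 0x26, 0x78, 0xf8, 0x32]

  t0: 78 7b 78 32 32 78 63 0f
  t1: 87 78 5b 7b 26 78 f8 32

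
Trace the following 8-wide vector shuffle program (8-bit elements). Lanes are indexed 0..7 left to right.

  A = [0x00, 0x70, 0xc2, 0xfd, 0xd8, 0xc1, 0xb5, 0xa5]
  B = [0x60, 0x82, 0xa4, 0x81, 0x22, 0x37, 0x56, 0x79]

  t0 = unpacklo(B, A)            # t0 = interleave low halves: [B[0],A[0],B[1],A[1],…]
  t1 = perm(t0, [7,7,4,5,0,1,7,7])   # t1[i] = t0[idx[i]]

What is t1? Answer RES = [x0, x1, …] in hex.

  t0: 60 00 82 70 a4 c2 81 fd
  t1: fd fd a4 c2 60 00 fd fd

RES = [ 0xfd  0xfd  0xa4  0xc2  0x60  0x00  0xfd  0xfd ]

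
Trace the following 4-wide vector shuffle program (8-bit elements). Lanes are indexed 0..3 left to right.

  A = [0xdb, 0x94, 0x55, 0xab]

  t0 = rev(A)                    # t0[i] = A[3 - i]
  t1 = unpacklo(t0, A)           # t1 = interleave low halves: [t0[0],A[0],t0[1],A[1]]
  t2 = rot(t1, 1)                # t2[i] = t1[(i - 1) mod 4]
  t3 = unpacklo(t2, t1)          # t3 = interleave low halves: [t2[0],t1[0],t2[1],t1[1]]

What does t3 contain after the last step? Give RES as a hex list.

RES = [ 0x94  0xab  0xab  0xdb ]

t0 = [0xab, 0x55, 0x94, 0xdb]
t1 = [0xab, 0xdb, 0x55, 0x94]
t2 = [0x94, 0xab, 0xdb, 0x55]
t3 = [0x94, 0xab, 0xab, 0xdb]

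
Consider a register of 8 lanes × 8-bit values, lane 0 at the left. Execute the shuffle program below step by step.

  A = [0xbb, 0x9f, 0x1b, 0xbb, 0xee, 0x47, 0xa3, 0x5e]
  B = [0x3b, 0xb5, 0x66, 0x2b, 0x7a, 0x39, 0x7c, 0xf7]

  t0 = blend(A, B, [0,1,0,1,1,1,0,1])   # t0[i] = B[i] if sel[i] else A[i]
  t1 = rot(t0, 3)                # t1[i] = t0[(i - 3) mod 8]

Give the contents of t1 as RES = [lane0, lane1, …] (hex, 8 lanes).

→ t0 |bb|b5|1b|2b|7a|39|a3|f7|
→ t1 |39|a3|f7|bb|b5|1b|2b|7a|

RES = [0x39, 0xa3, 0xf7, 0xbb, 0xb5, 0x1b, 0x2b, 0x7a]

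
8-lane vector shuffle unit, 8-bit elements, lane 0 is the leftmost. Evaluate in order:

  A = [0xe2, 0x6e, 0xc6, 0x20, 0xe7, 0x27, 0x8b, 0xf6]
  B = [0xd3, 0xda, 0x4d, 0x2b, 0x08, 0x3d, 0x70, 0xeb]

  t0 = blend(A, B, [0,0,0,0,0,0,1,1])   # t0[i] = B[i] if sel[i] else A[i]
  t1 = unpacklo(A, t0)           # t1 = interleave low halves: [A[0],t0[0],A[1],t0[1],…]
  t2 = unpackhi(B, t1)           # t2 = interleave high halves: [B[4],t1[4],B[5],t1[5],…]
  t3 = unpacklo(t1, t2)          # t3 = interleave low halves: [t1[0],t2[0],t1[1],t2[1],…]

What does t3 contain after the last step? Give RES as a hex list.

t0 = [0xe2, 0x6e, 0xc6, 0x20, 0xe7, 0x27, 0x70, 0xeb]
t1 = [0xe2, 0xe2, 0x6e, 0x6e, 0xc6, 0xc6, 0x20, 0x20]
t2 = [0x08, 0xc6, 0x3d, 0xc6, 0x70, 0x20, 0xeb, 0x20]
t3 = [0xe2, 0x08, 0xe2, 0xc6, 0x6e, 0x3d, 0x6e, 0xc6]

RES = [0xe2, 0x08, 0xe2, 0xc6, 0x6e, 0x3d, 0x6e, 0xc6]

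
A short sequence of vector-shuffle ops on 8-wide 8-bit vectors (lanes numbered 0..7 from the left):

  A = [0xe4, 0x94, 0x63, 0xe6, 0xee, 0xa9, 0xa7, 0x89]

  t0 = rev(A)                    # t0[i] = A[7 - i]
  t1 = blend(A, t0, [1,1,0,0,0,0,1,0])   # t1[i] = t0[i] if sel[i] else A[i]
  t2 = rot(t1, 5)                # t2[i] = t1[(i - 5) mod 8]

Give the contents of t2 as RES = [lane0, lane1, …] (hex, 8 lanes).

RES = [0xe6, 0xee, 0xa9, 0x94, 0x89, 0x89, 0xa7, 0x63]

→ t0 |89|a7|a9|ee|e6|63|94|e4|
→ t1 |89|a7|63|e6|ee|a9|94|89|
→ t2 |e6|ee|a9|94|89|89|a7|63|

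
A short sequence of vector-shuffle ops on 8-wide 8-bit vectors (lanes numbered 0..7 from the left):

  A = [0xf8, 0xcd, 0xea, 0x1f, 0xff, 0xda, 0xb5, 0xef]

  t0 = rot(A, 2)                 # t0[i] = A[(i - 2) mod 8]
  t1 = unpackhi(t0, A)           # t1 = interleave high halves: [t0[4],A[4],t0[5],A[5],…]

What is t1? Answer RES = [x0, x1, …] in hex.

RES = [0xea, 0xff, 0x1f, 0xda, 0xff, 0xb5, 0xda, 0xef]

t0 = [0xb5, 0xef, 0xf8, 0xcd, 0xea, 0x1f, 0xff, 0xda]
t1 = [0xea, 0xff, 0x1f, 0xda, 0xff, 0xb5, 0xda, 0xef]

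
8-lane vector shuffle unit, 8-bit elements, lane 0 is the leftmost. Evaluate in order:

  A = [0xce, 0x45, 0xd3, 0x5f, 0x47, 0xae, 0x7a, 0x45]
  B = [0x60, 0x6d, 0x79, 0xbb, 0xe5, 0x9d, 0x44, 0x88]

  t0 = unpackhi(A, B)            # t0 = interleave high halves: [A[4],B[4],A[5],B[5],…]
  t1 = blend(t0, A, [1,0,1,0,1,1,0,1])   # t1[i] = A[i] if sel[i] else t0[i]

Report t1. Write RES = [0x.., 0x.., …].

RES = [0xce, 0xe5, 0xd3, 0x9d, 0x47, 0xae, 0x45, 0x45]

→ t0 |47|e5|ae|9d|7a|44|45|88|
→ t1 |ce|e5|d3|9d|47|ae|45|45|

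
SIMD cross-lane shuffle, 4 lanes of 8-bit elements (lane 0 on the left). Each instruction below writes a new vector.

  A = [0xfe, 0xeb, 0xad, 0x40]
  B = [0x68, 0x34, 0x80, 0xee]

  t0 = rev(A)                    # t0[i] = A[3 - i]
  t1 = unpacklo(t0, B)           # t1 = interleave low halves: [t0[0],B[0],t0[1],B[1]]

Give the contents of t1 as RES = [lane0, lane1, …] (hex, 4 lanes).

→ t0 |40|ad|eb|fe|
→ t1 |40|68|ad|34|

RES = [0x40, 0x68, 0xad, 0x34]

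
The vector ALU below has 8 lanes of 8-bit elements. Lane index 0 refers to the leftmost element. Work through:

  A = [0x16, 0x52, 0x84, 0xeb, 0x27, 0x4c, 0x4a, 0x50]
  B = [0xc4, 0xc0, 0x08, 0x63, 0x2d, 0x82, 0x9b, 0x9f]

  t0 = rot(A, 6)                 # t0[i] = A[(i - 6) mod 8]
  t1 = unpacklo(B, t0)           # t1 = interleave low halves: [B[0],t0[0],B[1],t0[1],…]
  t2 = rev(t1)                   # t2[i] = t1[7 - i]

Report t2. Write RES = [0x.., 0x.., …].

RES = [0x4c, 0x63, 0x27, 0x08, 0xeb, 0xc0, 0x84, 0xc4]

t0 = [0x84, 0xeb, 0x27, 0x4c, 0x4a, 0x50, 0x16, 0x52]
t1 = [0xc4, 0x84, 0xc0, 0xeb, 0x08, 0x27, 0x63, 0x4c]
t2 = [0x4c, 0x63, 0x27, 0x08, 0xeb, 0xc0, 0x84, 0xc4]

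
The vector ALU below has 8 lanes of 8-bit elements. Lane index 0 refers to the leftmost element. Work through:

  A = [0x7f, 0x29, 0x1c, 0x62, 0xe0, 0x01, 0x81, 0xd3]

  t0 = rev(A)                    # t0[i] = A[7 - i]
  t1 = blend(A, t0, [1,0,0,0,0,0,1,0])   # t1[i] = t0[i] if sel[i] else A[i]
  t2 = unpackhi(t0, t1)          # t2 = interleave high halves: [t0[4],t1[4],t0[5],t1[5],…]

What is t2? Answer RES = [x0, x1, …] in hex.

RES = [0x62, 0xe0, 0x1c, 0x01, 0x29, 0x29, 0x7f, 0xd3]

  t0: d3 81 01 e0 62 1c 29 7f
  t1: d3 29 1c 62 e0 01 29 d3
  t2: 62 e0 1c 01 29 29 7f d3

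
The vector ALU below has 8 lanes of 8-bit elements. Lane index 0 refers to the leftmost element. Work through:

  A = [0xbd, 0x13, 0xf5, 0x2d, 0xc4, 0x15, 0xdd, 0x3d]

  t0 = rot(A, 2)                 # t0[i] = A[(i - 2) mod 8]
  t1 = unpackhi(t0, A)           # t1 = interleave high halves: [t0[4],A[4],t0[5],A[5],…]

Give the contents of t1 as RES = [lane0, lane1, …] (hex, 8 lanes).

RES = [0xf5, 0xc4, 0x2d, 0x15, 0xc4, 0xdd, 0x15, 0x3d]

t0 = [0xdd, 0x3d, 0xbd, 0x13, 0xf5, 0x2d, 0xc4, 0x15]
t1 = [0xf5, 0xc4, 0x2d, 0x15, 0xc4, 0xdd, 0x15, 0x3d]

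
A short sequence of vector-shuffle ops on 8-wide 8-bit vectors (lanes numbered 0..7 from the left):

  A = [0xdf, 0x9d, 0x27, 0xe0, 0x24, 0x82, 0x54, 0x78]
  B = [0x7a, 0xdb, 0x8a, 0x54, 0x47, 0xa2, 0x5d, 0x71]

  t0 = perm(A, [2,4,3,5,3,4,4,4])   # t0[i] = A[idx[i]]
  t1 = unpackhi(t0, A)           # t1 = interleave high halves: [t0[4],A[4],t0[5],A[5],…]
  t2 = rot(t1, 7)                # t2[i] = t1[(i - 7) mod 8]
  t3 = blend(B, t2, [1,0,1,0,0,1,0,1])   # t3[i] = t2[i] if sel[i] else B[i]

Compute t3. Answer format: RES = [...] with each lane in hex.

RES = [ 0x24  0xdb  0x82  0x54  0x47  0x24  0x5d  0xe0 ]

t0 = [0x27, 0x24, 0xe0, 0x82, 0xe0, 0x24, 0x24, 0x24]
t1 = [0xe0, 0x24, 0x24, 0x82, 0x24, 0x54, 0x24, 0x78]
t2 = [0x24, 0x24, 0x82, 0x24, 0x54, 0x24, 0x78, 0xe0]
t3 = [0x24, 0xdb, 0x82, 0x54, 0x47, 0x24, 0x5d, 0xe0]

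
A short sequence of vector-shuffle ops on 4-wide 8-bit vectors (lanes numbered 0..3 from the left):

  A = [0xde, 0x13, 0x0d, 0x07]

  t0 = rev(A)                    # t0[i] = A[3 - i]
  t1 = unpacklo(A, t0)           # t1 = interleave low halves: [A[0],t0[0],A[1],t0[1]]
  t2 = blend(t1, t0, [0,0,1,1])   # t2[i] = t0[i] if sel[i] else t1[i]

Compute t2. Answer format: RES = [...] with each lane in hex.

  t0: 07 0d 13 de
  t1: de 07 13 0d
  t2: de 07 13 de

RES = [ 0xde  0x07  0x13  0xde ]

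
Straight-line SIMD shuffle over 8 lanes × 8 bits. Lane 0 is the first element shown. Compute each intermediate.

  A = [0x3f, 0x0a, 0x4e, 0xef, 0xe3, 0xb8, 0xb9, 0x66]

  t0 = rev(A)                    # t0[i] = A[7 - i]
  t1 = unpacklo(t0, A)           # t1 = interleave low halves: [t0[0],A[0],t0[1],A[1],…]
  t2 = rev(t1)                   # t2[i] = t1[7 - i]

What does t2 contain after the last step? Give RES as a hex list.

RES = [0xef, 0xe3, 0x4e, 0xb8, 0x0a, 0xb9, 0x3f, 0x66]

t0 = [0x66, 0xb9, 0xb8, 0xe3, 0xef, 0x4e, 0x0a, 0x3f]
t1 = [0x66, 0x3f, 0xb9, 0x0a, 0xb8, 0x4e, 0xe3, 0xef]
t2 = [0xef, 0xe3, 0x4e, 0xb8, 0x0a, 0xb9, 0x3f, 0x66]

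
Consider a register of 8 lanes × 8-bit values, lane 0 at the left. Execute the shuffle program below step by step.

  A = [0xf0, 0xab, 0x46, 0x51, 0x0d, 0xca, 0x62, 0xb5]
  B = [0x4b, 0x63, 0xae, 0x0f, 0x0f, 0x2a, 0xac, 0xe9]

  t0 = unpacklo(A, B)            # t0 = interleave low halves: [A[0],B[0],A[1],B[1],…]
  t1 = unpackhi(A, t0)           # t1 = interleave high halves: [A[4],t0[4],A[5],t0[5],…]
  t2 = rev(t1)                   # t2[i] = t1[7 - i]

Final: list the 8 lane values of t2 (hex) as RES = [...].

RES = [0x0f, 0xb5, 0x51, 0x62, 0xae, 0xca, 0x46, 0x0d]

  t0: f0 4b ab 63 46 ae 51 0f
  t1: 0d 46 ca ae 62 51 b5 0f
  t2: 0f b5 51 62 ae ca 46 0d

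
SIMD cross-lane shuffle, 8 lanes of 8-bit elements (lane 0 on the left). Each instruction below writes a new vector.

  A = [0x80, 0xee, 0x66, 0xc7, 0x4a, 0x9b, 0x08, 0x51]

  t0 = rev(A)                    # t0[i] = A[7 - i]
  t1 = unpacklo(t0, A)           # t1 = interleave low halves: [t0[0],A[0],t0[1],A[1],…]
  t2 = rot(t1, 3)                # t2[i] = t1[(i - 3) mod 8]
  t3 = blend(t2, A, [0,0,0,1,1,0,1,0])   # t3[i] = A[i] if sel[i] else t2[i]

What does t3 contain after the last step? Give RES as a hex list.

RES = [0x66, 0x4a, 0xc7, 0xc7, 0x4a, 0x08, 0x08, 0x9b]

t0 = [0x51, 0x08, 0x9b, 0x4a, 0xc7, 0x66, 0xee, 0x80]
t1 = [0x51, 0x80, 0x08, 0xee, 0x9b, 0x66, 0x4a, 0xc7]
t2 = [0x66, 0x4a, 0xc7, 0x51, 0x80, 0x08, 0xee, 0x9b]
t3 = [0x66, 0x4a, 0xc7, 0xc7, 0x4a, 0x08, 0x08, 0x9b]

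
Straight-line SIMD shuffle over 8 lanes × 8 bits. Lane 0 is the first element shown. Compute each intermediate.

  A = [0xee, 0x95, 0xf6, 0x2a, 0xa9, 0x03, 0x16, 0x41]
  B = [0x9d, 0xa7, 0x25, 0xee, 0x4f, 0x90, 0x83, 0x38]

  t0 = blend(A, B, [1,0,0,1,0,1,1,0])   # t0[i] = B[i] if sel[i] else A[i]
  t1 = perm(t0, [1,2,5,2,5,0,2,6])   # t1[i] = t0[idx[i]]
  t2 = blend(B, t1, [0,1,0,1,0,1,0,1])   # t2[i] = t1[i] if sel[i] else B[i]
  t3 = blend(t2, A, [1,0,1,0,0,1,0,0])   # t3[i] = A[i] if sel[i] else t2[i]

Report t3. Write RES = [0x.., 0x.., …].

  t0: 9d 95 f6 ee a9 90 83 41
  t1: 95 f6 90 f6 90 9d f6 83
  t2: 9d f6 25 f6 4f 9d 83 83
  t3: ee f6 f6 f6 4f 03 83 83

RES = [ 0xee  0xf6  0xf6  0xf6  0x4f  0x03  0x83  0x83 ]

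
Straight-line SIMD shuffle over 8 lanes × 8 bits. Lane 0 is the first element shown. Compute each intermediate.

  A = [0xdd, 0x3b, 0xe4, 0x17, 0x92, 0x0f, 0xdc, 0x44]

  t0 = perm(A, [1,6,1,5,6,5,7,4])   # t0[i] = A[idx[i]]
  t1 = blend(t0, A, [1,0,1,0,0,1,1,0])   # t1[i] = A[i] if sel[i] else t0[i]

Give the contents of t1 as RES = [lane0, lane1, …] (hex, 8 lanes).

→ t0 |3b|dc|3b|0f|dc|0f|44|92|
→ t1 |dd|dc|e4|0f|dc|0f|dc|92|

RES = [0xdd, 0xdc, 0xe4, 0x0f, 0xdc, 0x0f, 0xdc, 0x92]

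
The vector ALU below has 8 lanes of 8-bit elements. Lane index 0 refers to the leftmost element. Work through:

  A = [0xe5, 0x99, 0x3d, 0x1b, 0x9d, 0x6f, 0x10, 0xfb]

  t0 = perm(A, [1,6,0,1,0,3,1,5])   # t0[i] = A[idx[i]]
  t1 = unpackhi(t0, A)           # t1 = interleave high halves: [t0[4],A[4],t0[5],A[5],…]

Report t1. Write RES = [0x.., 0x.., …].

RES = [ 0xe5  0x9d  0x1b  0x6f  0x99  0x10  0x6f  0xfb ]

→ t0 |99|10|e5|99|e5|1b|99|6f|
→ t1 |e5|9d|1b|6f|99|10|6f|fb|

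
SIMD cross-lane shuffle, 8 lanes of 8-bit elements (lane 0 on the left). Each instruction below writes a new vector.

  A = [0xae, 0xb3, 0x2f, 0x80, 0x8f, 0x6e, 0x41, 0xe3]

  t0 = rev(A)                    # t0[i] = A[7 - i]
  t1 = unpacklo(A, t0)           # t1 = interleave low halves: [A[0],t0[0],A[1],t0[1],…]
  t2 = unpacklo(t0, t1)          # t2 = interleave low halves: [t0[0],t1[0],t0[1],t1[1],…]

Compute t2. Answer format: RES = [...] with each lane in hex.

t0 = [0xe3, 0x41, 0x6e, 0x8f, 0x80, 0x2f, 0xb3, 0xae]
t1 = [0xae, 0xe3, 0xb3, 0x41, 0x2f, 0x6e, 0x80, 0x8f]
t2 = [0xe3, 0xae, 0x41, 0xe3, 0x6e, 0xb3, 0x8f, 0x41]

RES = [ 0xe3  0xae  0x41  0xe3  0x6e  0xb3  0x8f  0x41 ]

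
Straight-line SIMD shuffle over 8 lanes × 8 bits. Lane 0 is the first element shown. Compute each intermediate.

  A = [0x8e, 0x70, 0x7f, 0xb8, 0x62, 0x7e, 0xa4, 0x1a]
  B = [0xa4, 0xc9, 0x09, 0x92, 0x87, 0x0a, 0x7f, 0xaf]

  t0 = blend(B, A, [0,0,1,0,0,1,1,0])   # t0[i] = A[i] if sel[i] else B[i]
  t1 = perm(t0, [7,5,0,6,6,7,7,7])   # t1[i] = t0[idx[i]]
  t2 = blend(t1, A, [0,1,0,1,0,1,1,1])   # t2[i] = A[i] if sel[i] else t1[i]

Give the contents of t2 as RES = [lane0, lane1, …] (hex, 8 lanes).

RES = [ 0xaf  0x70  0xa4  0xb8  0xa4  0x7e  0xa4  0x1a ]

→ t0 |a4|c9|7f|92|87|7e|a4|af|
→ t1 |af|7e|a4|a4|a4|af|af|af|
→ t2 |af|70|a4|b8|a4|7e|a4|1a|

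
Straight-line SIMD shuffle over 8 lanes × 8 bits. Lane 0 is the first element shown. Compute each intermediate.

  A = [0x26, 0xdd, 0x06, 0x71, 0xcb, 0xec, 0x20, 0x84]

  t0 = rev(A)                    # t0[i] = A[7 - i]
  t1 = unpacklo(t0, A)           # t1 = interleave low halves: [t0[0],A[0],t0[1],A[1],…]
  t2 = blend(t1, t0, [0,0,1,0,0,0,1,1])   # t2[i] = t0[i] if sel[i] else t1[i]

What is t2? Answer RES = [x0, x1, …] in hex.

RES = [0x84, 0x26, 0xec, 0xdd, 0xec, 0x06, 0xdd, 0x26]

t0 = [0x84, 0x20, 0xec, 0xcb, 0x71, 0x06, 0xdd, 0x26]
t1 = [0x84, 0x26, 0x20, 0xdd, 0xec, 0x06, 0xcb, 0x71]
t2 = [0x84, 0x26, 0xec, 0xdd, 0xec, 0x06, 0xdd, 0x26]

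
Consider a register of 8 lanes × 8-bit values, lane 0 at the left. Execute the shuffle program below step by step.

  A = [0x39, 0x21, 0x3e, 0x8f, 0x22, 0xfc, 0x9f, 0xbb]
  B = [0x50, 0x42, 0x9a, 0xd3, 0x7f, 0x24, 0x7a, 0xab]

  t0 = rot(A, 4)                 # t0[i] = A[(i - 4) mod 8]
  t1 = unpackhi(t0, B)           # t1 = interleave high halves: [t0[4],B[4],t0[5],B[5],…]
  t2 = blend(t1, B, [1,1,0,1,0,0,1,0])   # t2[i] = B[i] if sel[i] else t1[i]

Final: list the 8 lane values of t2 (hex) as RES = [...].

→ t0 |22|fc|9f|bb|39|21|3e|8f|
→ t1 |39|7f|21|24|3e|7a|8f|ab|
→ t2 |50|42|21|d3|3e|7a|7a|ab|

RES = [ 0x50  0x42  0x21  0xd3  0x3e  0x7a  0x7a  0xab ]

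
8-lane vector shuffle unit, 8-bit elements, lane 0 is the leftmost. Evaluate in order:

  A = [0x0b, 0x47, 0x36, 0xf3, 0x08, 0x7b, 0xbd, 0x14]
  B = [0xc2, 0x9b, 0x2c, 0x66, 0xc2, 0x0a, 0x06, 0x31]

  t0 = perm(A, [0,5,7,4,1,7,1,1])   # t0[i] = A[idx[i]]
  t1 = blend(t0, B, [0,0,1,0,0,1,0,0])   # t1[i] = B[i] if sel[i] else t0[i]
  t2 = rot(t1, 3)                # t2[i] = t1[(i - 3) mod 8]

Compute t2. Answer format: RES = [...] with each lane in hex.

  t0: 0b 7b 14 08 47 14 47 47
  t1: 0b 7b 2c 08 47 0a 47 47
  t2: 0a 47 47 0b 7b 2c 08 47

RES = [0x0a, 0x47, 0x47, 0x0b, 0x7b, 0x2c, 0x08, 0x47]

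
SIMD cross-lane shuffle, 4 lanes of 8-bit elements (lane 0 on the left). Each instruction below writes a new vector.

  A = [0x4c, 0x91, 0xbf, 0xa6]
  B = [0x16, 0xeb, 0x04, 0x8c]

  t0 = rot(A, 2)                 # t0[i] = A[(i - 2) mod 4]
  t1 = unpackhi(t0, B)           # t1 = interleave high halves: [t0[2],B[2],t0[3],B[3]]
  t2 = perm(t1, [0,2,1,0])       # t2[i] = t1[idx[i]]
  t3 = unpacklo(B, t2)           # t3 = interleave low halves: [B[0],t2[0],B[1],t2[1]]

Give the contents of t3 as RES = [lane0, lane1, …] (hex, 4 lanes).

→ t0 |bf|a6|4c|91|
→ t1 |4c|04|91|8c|
→ t2 |4c|91|04|4c|
→ t3 |16|4c|eb|91|

RES = [0x16, 0x4c, 0xeb, 0x91]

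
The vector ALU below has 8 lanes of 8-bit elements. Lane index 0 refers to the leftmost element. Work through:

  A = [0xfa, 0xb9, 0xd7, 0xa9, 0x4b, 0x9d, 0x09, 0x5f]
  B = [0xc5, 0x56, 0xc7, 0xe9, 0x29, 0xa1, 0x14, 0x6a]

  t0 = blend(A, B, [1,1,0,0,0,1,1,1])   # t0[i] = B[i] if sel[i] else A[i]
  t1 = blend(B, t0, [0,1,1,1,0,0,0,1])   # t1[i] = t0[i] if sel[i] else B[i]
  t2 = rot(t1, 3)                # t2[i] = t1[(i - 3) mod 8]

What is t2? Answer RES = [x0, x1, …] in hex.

RES = [ 0xa1  0x14  0x6a  0xc5  0x56  0xd7  0xa9  0x29 ]

t0 = [0xc5, 0x56, 0xd7, 0xa9, 0x4b, 0xa1, 0x14, 0x6a]
t1 = [0xc5, 0x56, 0xd7, 0xa9, 0x29, 0xa1, 0x14, 0x6a]
t2 = [0xa1, 0x14, 0x6a, 0xc5, 0x56, 0xd7, 0xa9, 0x29]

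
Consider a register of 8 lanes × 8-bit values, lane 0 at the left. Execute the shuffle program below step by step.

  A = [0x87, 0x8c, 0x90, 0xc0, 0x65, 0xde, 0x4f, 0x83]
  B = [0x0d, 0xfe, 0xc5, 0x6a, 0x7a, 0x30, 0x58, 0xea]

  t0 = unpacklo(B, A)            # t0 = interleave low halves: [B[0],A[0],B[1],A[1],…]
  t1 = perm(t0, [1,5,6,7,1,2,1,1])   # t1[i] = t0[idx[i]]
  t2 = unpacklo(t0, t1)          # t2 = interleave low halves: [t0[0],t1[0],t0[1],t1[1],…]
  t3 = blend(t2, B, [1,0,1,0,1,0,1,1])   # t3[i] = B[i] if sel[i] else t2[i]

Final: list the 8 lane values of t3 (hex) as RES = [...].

RES = [ 0x0d  0x87  0xc5  0x90  0x7a  0x6a  0x58  0xea ]

→ t0 |0d|87|fe|8c|c5|90|6a|c0|
→ t1 |87|90|6a|c0|87|fe|87|87|
→ t2 |0d|87|87|90|fe|6a|8c|c0|
→ t3 |0d|87|c5|90|7a|6a|58|ea|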